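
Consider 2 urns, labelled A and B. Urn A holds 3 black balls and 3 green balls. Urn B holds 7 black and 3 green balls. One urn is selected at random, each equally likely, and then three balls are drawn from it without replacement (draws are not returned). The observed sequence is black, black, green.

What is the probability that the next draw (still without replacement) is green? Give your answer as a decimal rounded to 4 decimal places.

0.4615

For each hypothesis, P(data | H) works out to: P(data | urn A) = (3/6)(2/5)(3/4) = 3/20; P(data | urn B) = (7/10)(6/9)(3/8) = 7/40.
Multiplying each by its prior: 1/2 · 3/20 = 3/40, 1/2 · 7/40 = 7/80; with total 13/80.
Dividing through by the total gives posterior P(urn A | data) = 6/13, P(urn B | data) = 7/13.
The predictive probability is P(green next | data) = (2/3)(6/13) + (2/7)(7/13) = 6/13.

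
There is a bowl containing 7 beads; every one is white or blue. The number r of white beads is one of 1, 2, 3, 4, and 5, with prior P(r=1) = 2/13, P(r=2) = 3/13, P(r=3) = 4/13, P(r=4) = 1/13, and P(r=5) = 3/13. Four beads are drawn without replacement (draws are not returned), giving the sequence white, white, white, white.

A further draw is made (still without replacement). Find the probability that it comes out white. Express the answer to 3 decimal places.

The likelihood of the observed sequence under each hypothesis: P(data | r = 1) = (1/7)(0/6) = 0; P(data | r = 2) = (2/7)(1/6)(0/5) = 0; P(data | r = 3) = (3/7)(2/6)(1/5)(0/4) = 0; P(data | r = 4) = (4/7)(3/6)(2/5)(1/4) = 1/35; P(data | r = 5) = (5/7)(4/6)(3/5)(2/4) = 1/7.
Multiplying each by its prior: 2/13 · 0 = 0, 3/13 · 0 = 0, 4/13 · 0 = 0, 1/13 · 1/35 = 1/455, 3/13 · 1/7 = 3/91; these sum to 16/455.
The posterior is then P(r = 1 | data) = 0, P(r = 2 | data) = 0, P(r = 3 | data) = 0, P(r = 4 | data) = 1/16, P(r = 5 | data) = 15/16.
The predictive probability is P(white next | data) = (0)(1/16) + (1/3)(15/16) = 5/16.

0.313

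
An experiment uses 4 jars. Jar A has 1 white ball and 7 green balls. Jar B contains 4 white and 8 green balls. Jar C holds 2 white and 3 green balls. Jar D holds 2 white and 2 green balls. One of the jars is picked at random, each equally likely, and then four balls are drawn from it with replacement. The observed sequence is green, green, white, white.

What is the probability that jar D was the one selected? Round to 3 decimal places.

Under each hypothesis, the probability of the observed sequence is: P(data | jar A) = (7/8)(7/8)(1/8)(1/8) = 0.011963; P(data | jar B) = (8/12)(8/12)(4/12)(4/12) = 0.049383; P(data | jar C) = (3/5)(3/5)(2/5)(2/5) = 0.0576; P(data | jar D) = (2/4)(2/4)(2/4)(2/4) = 0.0625.
The prior-weighted likelihoods are 1/4 · 0.011963 = 0.0029907, 1/4 · 0.049383 = 0.012346, 1/4 · 0.0576 = 0.0144, 1/4 · 0.0625 = 0.015625; with total 0.045361.
So P(jar D | data) = (0.015625) / (0.045361) = 0.34446.

0.344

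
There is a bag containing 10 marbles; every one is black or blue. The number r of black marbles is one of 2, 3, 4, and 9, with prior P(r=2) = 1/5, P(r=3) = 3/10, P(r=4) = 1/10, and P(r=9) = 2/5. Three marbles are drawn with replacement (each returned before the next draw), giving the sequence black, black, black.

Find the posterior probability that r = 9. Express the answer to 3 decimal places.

Compute the likelihood of the observed sequence for each case: P(data | r = 2) = (2/10)(2/10)(2/10) = 0.008; P(data | r = 3) = (3/10)(3/10)(3/10) = 0.027; P(data | r = 4) = (4/10)(4/10)(4/10) = 0.064; P(data | r = 9) = (9/10)(9/10)(9/10) = 0.729.
Multiplying each by its prior: 1/5 · 0.008 = 0.0016, 3/10 · 0.027 = 0.0081, 1/10 · 0.064 = 0.0064, 2/5 · 0.729 = 0.2916; summing to 0.3077.
Hence P(r = 9 | data) = (0.2916) / (0.3077) = 0.94768.

0.948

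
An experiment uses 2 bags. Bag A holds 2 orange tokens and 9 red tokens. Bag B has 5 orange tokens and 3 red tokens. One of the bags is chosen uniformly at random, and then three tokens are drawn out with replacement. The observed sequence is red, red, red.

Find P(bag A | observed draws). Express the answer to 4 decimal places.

Compute the likelihood of the observed sequence for each case: P(data | bag A) = (9/11)(9/11)(9/11) = 0.54771; P(data | bag B) = (3/8)(3/8)(3/8) = 0.052734.
Weighting by the prior gives 1/2 · 0.54771 = 0.27385, 1/2 · 0.052734 = 0.026367; these sum to 0.30022.
So P(bag A | data) = (0.27385) / (0.30022) = 0.91217.

0.9122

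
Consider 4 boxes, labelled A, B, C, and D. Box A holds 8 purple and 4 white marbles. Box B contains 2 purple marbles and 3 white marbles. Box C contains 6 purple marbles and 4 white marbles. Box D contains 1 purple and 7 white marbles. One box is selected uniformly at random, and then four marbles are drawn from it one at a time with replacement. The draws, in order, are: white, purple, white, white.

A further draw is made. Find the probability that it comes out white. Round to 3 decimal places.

Under each hypothesis, the probability of the observed sequence is: P(data | box A) = (4/12)(8/12)(4/12)(4/12) = 0.024691; P(data | box B) = (3/5)(2/5)(3/5)(3/5) = 0.0864; P(data | box C) = (4/10)(6/10)(4/10)(4/10) = 0.0384; P(data | box D) = (7/8)(1/8)(7/8)(7/8) = 0.08374.
The prior-weighted likelihoods are 1/4 · 0.024691 = 0.0061728, 1/4 · 0.0864 = 0.0216, 1/4 · 0.0384 = 0.0096, 1/4 · 0.08374 = 0.020935; these sum to 0.058308.
Normalising, the posterior is P(box A | data) = 0.10587, P(box B | data) = 0.37045, P(box C | data) = 0.16464, P(box D | data) = 0.35904.
The predictive probability is P(white next | data) = (1/3)(0.10587) + (3/5)(0.37045) + (2/5)(0.16464) + (7/8)(0.35904) = 0.63758.

0.638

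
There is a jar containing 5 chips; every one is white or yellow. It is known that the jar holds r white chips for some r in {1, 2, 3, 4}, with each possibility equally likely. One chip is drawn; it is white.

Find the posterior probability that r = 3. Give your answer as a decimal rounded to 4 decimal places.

0.3000

For each hypothesis, P(data | H) works out to: P(data | r = 1) = (1/5) = 1/5; P(data | r = 2) = (2/5) = 2/5; P(data | r = 3) = (3/5) = 3/5; P(data | r = 4) = (4/5) = 4/5.
The prior-weighted likelihoods are 1/4 · 1/5 = 1/20, 1/4 · 2/5 = 1/10, 1/4 · 3/5 = 3/20, 1/4 · 4/5 = 1/5; these sum to 1/2.
Hence P(r = 3 | data) = (3/20) / (1/2) = 3/10.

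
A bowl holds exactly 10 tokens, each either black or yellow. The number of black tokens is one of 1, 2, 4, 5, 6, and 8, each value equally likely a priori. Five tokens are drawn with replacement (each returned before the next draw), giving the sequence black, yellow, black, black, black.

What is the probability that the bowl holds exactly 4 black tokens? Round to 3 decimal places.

0.085

The likelihood of the observed sequence under each hypothesis: P(data | r = 1) = (1/10)(9/10)(1/10)(1/10)(1/10) = 9e-05; P(data | r = 2) = (2/10)(8/10)(2/10)(2/10)(2/10) = 0.00128; P(data | r = 4) = (4/10)(6/10)(4/10)(4/10)(4/10) = 0.01536; P(data | r = 5) = (5/10)(5/10)(5/10)(5/10)(5/10) = 0.03125; P(data | r = 6) = (6/10)(4/10)(6/10)(6/10)(6/10) = 0.05184; P(data | r = 8) = (8/10)(2/10)(8/10)(8/10)(8/10) = 0.08192.
The prior-weighted likelihoods are 1/6 · 9e-05 = 1.5e-05, 1/6 · 0.00128 = 0.00021333, 1/6 · 0.01536 = 0.00256, 1/6 · 0.03125 = 0.0052083, 1/6 · 0.05184 = 0.00864, 1/6 · 0.08192 = 0.013653; these sum to 0.03029.
Therefore the posterior P(r = 4 | data) = (0.00256) / (0.03029) = 0.084516.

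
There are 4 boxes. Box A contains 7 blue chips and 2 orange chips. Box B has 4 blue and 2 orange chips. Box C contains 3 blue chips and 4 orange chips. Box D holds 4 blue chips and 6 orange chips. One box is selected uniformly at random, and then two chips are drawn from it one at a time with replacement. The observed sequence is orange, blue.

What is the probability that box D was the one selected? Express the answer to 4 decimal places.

The likelihood of the observed sequence under each hypothesis: P(data | box A) = (2/9)(7/9) = 0.17284; P(data | box B) = (2/6)(4/6) = 0.22222; P(data | box C) = (4/7)(3/7) = 0.2449; P(data | box D) = (6/10)(4/10) = 0.24.
The prior-weighted likelihoods are 1/4 · 0.17284 = 0.04321, 1/4 · 0.22222 = 0.055556, 1/4 · 0.2449 = 0.061224, 1/4 · 0.24 = 0.06; summing to 0.21999.
Hence P(box D | data) = (0.06) / (0.21999) = 0.27274.

0.2727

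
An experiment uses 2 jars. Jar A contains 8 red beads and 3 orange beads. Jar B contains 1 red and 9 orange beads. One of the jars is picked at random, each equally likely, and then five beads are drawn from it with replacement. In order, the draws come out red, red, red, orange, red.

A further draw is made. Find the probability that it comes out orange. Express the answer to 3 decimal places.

Under each hypothesis, the probability of the observed sequence is: P(data | jar A) = (8/11)(8/11)(8/11)(3/11)(8/11) = 0.076299; P(data | jar B) = (1/10)(1/10)(1/10)(9/10)(1/10) = 9e-05.
Multiplying each by its prior: 1/2 · 0.076299 = 0.038149, 1/2 · 9e-05 = 4.5e-05; with total 0.038194.
Dividing through by the total gives posterior P(jar A | data) = 0.99882, P(jar B | data) = 0.0011782.
The predictive probability is P(orange next | data) = (3/11)(0.99882) + (9/10)(0.0011782) = 0.27347.

0.273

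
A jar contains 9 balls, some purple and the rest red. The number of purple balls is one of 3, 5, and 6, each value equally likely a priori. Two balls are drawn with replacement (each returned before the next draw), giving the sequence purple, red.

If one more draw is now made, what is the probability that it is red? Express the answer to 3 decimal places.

Compute the likelihood of the observed sequence for each case: P(data | r = 3) = (3/9)(6/9) = 2/9; P(data | r = 5) = (5/9)(4/9) = 20/81; P(data | r = 6) = (6/9)(3/9) = 2/9.
Multiplying each by its prior: 1/3 · 2/9 = 2/27, 1/3 · 20/81 = 20/243, 1/3 · 2/9 = 2/27; summing to 56/243.
Dividing through by the total gives posterior P(r = 3 | data) = 9/28, P(r = 5 | data) = 5/14, P(r = 6 | data) = 9/28.
Averaging over the posterior, P(red next | data) = (2/3)(9/28) + (4/9)(5/14) + (1/3)(9/28) = 121/252.

0.480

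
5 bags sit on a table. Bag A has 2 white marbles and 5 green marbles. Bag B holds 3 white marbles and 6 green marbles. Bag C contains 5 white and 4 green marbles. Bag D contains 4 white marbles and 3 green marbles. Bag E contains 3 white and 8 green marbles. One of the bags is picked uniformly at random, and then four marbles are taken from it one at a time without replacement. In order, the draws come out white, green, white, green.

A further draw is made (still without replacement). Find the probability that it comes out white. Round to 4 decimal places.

0.3900

For each hypothesis, P(data | H) works out to: P(data | bag A) = (2/7)(5/6)(1/5)(4/4) = 0.047619; P(data | bag B) = (3/9)(6/8)(2/7)(5/6) = 0.059524; P(data | bag C) = (5/9)(4/8)(4/7)(3/6) = 0.079365; P(data | bag D) = (4/7)(3/6)(3/5)(2/4) = 0.085714; P(data | bag E) = (3/11)(8/10)(2/9)(7/8) = 0.042424.
Multiplying each by its prior: 1/5 · 0.047619 = 0.0095238, 1/5 · 0.059524 = 0.011905, 1/5 · 0.079365 = 0.015873, 1/5 · 0.085714 = 0.017143, 1/5 · 0.042424 = 0.0084848; these sum to 0.062929.
Dividing through by the total gives posterior P(bag A | data) = 0.15134, P(bag B | data) = 0.18918, P(bag C | data) = 0.25224, P(bag D | data) = 0.27241, P(bag E | data) = 0.13483.
So P(white next | data) = Σ P(white next | H) P(H | data) = (0)(0.15134) + (1/5)(0.18918) + (3/5)(0.25224) + (2/3)(0.27241) + (1/7)(0.13483) = 0.39005.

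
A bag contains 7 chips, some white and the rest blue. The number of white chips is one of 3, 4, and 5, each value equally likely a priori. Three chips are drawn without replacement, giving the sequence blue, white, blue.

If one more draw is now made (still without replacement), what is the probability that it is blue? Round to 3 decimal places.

Under each hypothesis, the probability of the observed sequence is: P(data | r = 3) = (4/7)(3/6)(3/5) = 6/35; P(data | r = 4) = (3/7)(4/6)(2/5) = 4/35; P(data | r = 5) = (2/7)(5/6)(1/5) = 1/21.
Multiplying each by its prior: 1/3 · 6/35 = 2/35, 1/3 · 4/35 = 4/105, 1/3 · 1/21 = 1/63; these sum to 1/9.
Dividing through by the total gives posterior P(r = 3 | data) = 18/35, P(r = 4 | data) = 12/35, P(r = 5 | data) = 1/7.
Averaging over the posterior, P(blue next | data) = (1/2)(18/35) + (1/4)(12/35) + (0)(1/7) = 12/35.

0.343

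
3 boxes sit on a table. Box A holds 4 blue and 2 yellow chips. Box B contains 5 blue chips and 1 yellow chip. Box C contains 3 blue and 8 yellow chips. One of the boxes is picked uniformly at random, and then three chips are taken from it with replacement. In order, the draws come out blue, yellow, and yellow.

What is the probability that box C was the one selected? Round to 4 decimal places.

0.5974

Compute the likelihood of the observed sequence for each case: P(data | box A) = (4/6)(2/6)(2/6) = 0.074074; P(data | box B) = (5/6)(1/6)(1/6) = 0.023148; P(data | box C) = (3/11)(8/11)(8/11) = 0.14425.
The prior-weighted likelihoods are 1/3 · 0.074074 = 0.024691, 1/3 · 0.023148 = 0.007716, 1/3 · 0.14425 = 0.048084; with total 0.080492.
By Bayes' rule, P(box C | data) = (0.048084) / (0.080492) = 0.59738.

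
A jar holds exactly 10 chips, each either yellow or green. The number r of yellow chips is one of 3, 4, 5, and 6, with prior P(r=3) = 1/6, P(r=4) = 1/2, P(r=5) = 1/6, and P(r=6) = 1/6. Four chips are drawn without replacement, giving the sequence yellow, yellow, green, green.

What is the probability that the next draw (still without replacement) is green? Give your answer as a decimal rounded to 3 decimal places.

Compute the likelihood of the observed sequence for each case: P(data | r = 3) = (3/10)(2/9)(7/8)(6/7) = 0.05; P(data | r = 4) = (4/10)(3/9)(6/8)(5/7) = 0.071429; P(data | r = 5) = (5/10)(4/9)(5/8)(4/7) = 0.079365; P(data | r = 6) = (6/10)(5/9)(4/8)(3/7) = 0.071429.
Weighting by the prior gives 1/6 · 0.05 = 0.0083333, 1/2 · 0.071429 = 0.035714, 1/6 · 0.079365 = 0.013228, 1/6 · 0.071429 = 0.011905; with total 0.06918.
The posterior is then P(r = 3 | data) = 0.12046, P(r = 4 | data) = 0.51625, P(r = 5 | data) = 0.1912, P(r = 6 | data) = 0.17208.
So P(green next | data) = Σ P(green next | H) P(H | data) = (5/6)(0.12046) + (2/3)(0.51625) + (1/2)(0.1912) + (1/3)(0.17208) = 0.59751.

0.598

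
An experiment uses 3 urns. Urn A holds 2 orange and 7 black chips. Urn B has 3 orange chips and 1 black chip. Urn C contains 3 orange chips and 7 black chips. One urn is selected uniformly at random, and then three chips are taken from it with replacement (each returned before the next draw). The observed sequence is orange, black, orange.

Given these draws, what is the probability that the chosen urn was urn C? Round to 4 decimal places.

0.2603

Under each hypothesis, the probability of the observed sequence is: P(data | urn A) = (2/9)(7/9)(2/9) = 0.038409; P(data | urn B) = (3/4)(1/4)(3/4) = 0.14062; P(data | urn C) = (3/10)(7/10)(3/10) = 0.063.
Weighting by the prior gives 1/3 · 0.038409 = 0.012803, 1/3 · 0.14062 = 0.046875, 1/3 · 0.063 = 0.021; these sum to 0.080678.
So P(urn C | data) = (0.021) / (0.080678) = 0.26029.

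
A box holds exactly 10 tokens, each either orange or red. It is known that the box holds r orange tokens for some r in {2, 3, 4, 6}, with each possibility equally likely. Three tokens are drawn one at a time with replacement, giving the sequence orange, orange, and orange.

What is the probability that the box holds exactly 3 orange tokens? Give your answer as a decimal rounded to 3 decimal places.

0.086

The likelihood of the observed sequence under each hypothesis: P(data | r = 2) = (2/10)(2/10)(2/10) = 0.008; P(data | r = 3) = (3/10)(3/10)(3/10) = 0.027; P(data | r = 4) = (4/10)(4/10)(4/10) = 0.064; P(data | r = 6) = (6/10)(6/10)(6/10) = 0.216.
Weighting by the prior gives 1/4 · 0.008 = 0.002, 1/4 · 0.027 = 0.00675, 1/4 · 0.064 = 0.016, 1/4 · 0.216 = 0.054; these sum to 0.07875.
Hence P(r = 3 | data) = (0.00675) / (0.07875) = 0.085714.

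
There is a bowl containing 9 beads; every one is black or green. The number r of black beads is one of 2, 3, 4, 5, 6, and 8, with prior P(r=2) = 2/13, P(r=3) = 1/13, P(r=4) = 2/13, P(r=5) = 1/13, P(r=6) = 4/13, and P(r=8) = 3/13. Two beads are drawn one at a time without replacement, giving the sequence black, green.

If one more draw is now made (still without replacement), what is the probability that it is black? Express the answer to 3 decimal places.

Under each hypothesis, the probability of the observed sequence is: P(data | r = 2) = (2/9)(7/8) = 7/36; P(data | r = 3) = (3/9)(6/8) = 1/4; P(data | r = 4) = (4/9)(5/8) = 5/18; P(data | r = 5) = (5/9)(4/8) = 5/18; P(data | r = 6) = (6/9)(3/8) = 1/4; P(data | r = 8) = (8/9)(1/8) = 1/9.
The prior-weighted likelihoods are 2/13 · 7/36 = 7/234, 1/13 · 1/4 = 1/52, 2/13 · 5/18 = 5/117, 1/13 · 5/18 = 5/234, 4/13 · 1/4 = 1/13, 3/13 · 1/9 = 1/39; with total 101/468.
The posterior is then P(r = 2 | data) = 14/101, P(r = 3 | data) = 9/101, P(r = 4 | data) = 20/101, P(r = 5 | data) = 10/101, P(r = 6 | data) = 36/101, P(r = 8 | data) = 12/101.
So P(black next | data) = Σ P(black next | H) P(H | data) = (1/7)(14/101) + (2/7)(9/101) + (3/7)(20/101) + (4/7)(10/101) + (5/7)(36/101) + (1)(12/101) = 396/707.

0.560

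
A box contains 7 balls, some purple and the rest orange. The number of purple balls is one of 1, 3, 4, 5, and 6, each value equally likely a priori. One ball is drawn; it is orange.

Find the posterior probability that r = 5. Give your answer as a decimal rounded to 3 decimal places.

0.125

For each hypothesis, P(data | H) works out to: P(data | r = 1) = (6/7) = 6/7; P(data | r = 3) = (4/7) = 4/7; P(data | r = 4) = (3/7) = 3/7; P(data | r = 5) = (2/7) = 2/7; P(data | r = 6) = (1/7) = 1/7.
Multiplying each by its prior: 1/5 · 6/7 = 6/35, 1/5 · 4/7 = 4/35, 1/5 · 3/7 = 3/35, 1/5 · 2/7 = 2/35, 1/5 · 1/7 = 1/35; with total 16/35.
By Bayes' rule, P(r = 5 | data) = (2/35) / (16/35) = 1/8.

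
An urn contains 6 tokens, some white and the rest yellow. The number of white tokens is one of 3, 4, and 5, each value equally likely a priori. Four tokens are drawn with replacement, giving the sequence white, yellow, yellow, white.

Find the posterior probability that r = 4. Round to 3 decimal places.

0.376

The likelihood of the observed sequence under each hypothesis: P(data | r = 3) = (3/6)(3/6)(3/6)(3/6) = 0.0625; P(data | r = 4) = (4/6)(2/6)(2/6)(4/6) = 0.049383; P(data | r = 5) = (5/6)(1/6)(1/6)(5/6) = 0.01929.
The prior-weighted likelihoods are 1/3 · 0.0625 = 0.020833, 1/3 · 0.049383 = 0.016461, 1/3 · 0.01929 = 0.00643; these sum to 0.043724.
Hence P(r = 4 | data) = (0.016461) / (0.043724) = 0.37647.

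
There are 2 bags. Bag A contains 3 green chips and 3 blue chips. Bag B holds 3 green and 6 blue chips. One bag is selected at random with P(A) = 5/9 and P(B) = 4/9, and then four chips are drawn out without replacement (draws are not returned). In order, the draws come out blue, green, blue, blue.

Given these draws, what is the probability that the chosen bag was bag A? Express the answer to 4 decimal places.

0.3443

The likelihood of the observed sequence under each hypothesis: P(data | bag A) = (3/6)(3/5)(2/4)(1/3) = 1/20; P(data | bag B) = (6/9)(3/8)(5/7)(4/6) = 5/42.
Multiplying each by its prior: 5/9 · 1/20 = 1/36, 4/9 · 5/42 = 10/189; summing to 61/756.
So P(bag A | data) = (1/36) / (61/756) = 21/61.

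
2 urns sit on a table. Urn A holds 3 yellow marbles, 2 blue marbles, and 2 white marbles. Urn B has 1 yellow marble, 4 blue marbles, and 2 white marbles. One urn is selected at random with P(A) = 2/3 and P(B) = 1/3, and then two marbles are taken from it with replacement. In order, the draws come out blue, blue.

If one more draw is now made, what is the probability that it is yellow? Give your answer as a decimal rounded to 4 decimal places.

Under each hypothesis, the probability of the observed sequence is: P(data | urn A) = (2/7)(2/7) = 4/49; P(data | urn B) = (4/7)(4/7) = 16/49.
The prior-weighted likelihoods are 2/3 · 4/49 = 8/147, 1/3 · 16/49 = 16/147; these sum to 8/49.
Normalising, the posterior is P(urn A | data) = 1/3, P(urn B | data) = 2/3.
The predictive probability is P(yellow next | data) = (3/7)(1/3) + (1/7)(2/3) = 5/21.

0.2381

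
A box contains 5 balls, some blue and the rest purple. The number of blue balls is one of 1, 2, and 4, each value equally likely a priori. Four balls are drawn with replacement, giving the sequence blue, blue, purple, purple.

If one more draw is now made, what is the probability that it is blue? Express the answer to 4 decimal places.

0.4471

The likelihood of the observed sequence under each hypothesis: P(data | r = 1) = (1/5)(1/5)(4/5)(4/5) = 0.0256; P(data | r = 2) = (2/5)(2/5)(3/5)(3/5) = 0.0576; P(data | r = 4) = (4/5)(4/5)(1/5)(1/5) = 0.0256.
The prior-weighted likelihoods are 1/3 · 0.0256 = 0.0085333, 1/3 · 0.0576 = 0.0192, 1/3 · 0.0256 = 0.0085333; summing to 0.036267.
Dividing through by the total gives posterior P(r = 1 | data) = 0.23529, P(r = 2 | data) = 0.52941, P(r = 4 | data) = 0.23529.
The predictive probability is P(blue next | data) = (1/5)(0.23529) + (2/5)(0.52941) + (4/5)(0.23529) = 0.44706.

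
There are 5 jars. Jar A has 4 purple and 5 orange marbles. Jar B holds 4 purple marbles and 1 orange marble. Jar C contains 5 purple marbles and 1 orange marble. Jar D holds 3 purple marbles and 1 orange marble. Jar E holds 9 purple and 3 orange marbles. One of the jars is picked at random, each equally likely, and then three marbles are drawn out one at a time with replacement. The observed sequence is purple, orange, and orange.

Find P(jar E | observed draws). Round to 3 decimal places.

0.164

Compute the likelihood of the observed sequence for each case: P(data | jar A) = (4/9)(5/9)(5/9) = 0.13717; P(data | jar B) = (4/5)(1/5)(1/5) = 0.032; P(data | jar C) = (5/6)(1/6)(1/6) = 0.023148; P(data | jar D) = (3/4)(1/4)(1/4) = 0.046875; P(data | jar E) = (9/12)(3/12)(3/12) = 0.046875.
The prior-weighted likelihoods are 1/5 · 0.13717 = 0.027435, 1/5 · 0.032 = 0.0064, 1/5 · 0.023148 = 0.0046296, 1/5 · 0.046875 = 0.009375, 1/5 · 0.046875 = 0.009375; summing to 0.057214.
Therefore the posterior P(jar E | data) = (0.009375) / (0.057214) = 0.16386.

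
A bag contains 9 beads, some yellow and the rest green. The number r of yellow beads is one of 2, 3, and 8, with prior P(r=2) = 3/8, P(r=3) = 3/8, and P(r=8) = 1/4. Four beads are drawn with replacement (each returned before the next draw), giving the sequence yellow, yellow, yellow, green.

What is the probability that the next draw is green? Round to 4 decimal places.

For each hypothesis, P(data | H) works out to: P(data | r = 2) = (2/9)(2/9)(2/9)(7/9) = 0.0085353; P(data | r = 3) = (3/9)(3/9)(3/9)(6/9) = 0.024691; P(data | r = 8) = (8/9)(8/9)(8/9)(1/9) = 0.078037.
Weighting by the prior gives 3/8 · 0.0085353 = 0.0032007, 3/8 · 0.024691 = 0.0092593, 1/4 · 0.078037 = 0.019509; these sum to 0.031969.
Normalising, the posterior is P(r = 2 | data) = 0.10012, P(r = 3 | data) = 0.28963, P(r = 8 | data) = 0.61025.
So P(green next | data) = Σ P(green next | H) P(H | data) = (7/9)(0.10012) + (2/3)(0.28963) + (1/9)(0.61025) = 0.33876.

0.3388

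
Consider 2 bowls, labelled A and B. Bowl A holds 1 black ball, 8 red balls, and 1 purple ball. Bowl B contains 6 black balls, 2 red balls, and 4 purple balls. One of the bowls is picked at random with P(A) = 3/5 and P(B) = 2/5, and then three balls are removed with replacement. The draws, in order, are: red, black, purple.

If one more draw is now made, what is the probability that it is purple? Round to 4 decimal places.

The likelihood of the observed sequence under each hypothesis: P(data | bowl A) = (8/10)(1/10)(1/10) = 0.008; P(data | bowl B) = (2/12)(6/12)(4/12) = 0.027778.
The prior-weighted likelihoods are 3/5 · 0.008 = 0.0048, 2/5 · 0.027778 = 0.011111; these sum to 0.015911.
The posterior is then P(bowl A | data) = 0.30168, P(bowl B | data) = 0.69832.
Averaging over the posterior, P(purple next | data) = (1/10)(0.30168) + (1/3)(0.69832) = 0.26294.

0.2629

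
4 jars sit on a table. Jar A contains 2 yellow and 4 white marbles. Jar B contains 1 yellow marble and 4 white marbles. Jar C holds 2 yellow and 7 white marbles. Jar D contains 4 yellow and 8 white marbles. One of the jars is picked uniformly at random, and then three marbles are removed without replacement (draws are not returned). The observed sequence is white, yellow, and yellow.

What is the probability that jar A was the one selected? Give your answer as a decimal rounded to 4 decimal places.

0.3988

Under each hypothesis, the probability of the observed sequence is: P(data | jar A) = (4/6)(2/5)(1/4) = 0.066667; P(data | jar B) = (4/5)(1/4)(0/3) = 0; P(data | jar C) = (7/9)(2/8)(1/7) = 0.027778; P(data | jar D) = (8/12)(4/11)(3/10) = 0.072727.
Weighting by the prior gives 1/4 · 0.066667 = 0.016667, 1/4 · 0 = 0, 1/4 · 0.027778 = 0.0069444, 1/4 · 0.072727 = 0.018182; these sum to 0.041793.
So P(jar A | data) = (0.016667) / (0.041793) = 0.39879.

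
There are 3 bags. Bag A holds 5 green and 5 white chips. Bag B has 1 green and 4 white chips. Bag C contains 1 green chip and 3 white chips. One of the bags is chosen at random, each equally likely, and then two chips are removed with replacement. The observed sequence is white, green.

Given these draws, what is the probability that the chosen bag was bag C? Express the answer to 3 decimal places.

Compute the likelihood of the observed sequence for each case: P(data | bag A) = (5/10)(5/10) = 0.25; P(data | bag B) = (4/5)(1/5) = 0.16; P(data | bag C) = (3/4)(1/4) = 0.1875.
The prior-weighted likelihoods are 1/3 · 0.25 = 0.083333, 1/3 · 0.16 = 0.053333, 1/3 · 0.1875 = 0.0625; summing to 0.19917.
Hence P(bag C | data) = (0.0625) / (0.19917) = 0.31381.

0.314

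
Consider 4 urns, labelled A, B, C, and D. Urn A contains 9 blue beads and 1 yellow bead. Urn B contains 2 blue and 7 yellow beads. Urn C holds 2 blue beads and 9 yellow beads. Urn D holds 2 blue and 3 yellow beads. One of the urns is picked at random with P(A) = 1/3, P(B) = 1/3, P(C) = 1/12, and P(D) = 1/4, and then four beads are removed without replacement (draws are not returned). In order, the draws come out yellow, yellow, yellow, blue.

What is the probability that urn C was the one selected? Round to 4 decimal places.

0.1295

Compute the likelihood of the observed sequence for each case: P(data | urn A) = (1/10)(0/9) = 0; P(data | urn B) = (7/9)(6/8)(5/7)(2/6) = 0.13889; P(data | urn C) = (9/11)(8/10)(7/9)(2/8) = 0.12727; P(data | urn D) = (3/5)(2/4)(1/3)(2/2) = 0.1.
Weighting by the prior gives 1/3 · 0 = 0, 1/3 · 0.13889 = 0.046296, 1/12 · 0.12727 = 0.010606, 1/4 · 0.1 = 0.025; summing to 0.081902.
By Bayes' rule, P(urn C | data) = (0.010606) / (0.081902) = 0.1295.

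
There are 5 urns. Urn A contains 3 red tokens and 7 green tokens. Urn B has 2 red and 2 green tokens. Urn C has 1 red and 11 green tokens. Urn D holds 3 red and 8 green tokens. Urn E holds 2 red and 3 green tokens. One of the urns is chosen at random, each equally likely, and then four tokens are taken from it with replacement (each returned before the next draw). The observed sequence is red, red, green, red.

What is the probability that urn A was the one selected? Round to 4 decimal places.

For each hypothesis, P(data | H) works out to: P(data | urn A) = (3/10)(3/10)(7/10)(3/10) = 0.0189; P(data | urn B) = (2/4)(2/4)(2/4)(2/4) = 0.0625; P(data | urn C) = (1/12)(1/12)(11/12)(1/12) = 0.00053048; P(data | urn D) = (3/11)(3/11)(8/11)(3/11) = 0.014753; P(data | urn E) = (2/5)(2/5)(3/5)(2/5) = 0.0384.
Multiplying each by its prior: 1/5 · 0.0189 = 0.00378, 1/5 · 0.0625 = 0.0125, 1/5 · 0.00053048 = 0.0001061, 1/5 · 0.014753 = 0.0029506, 1/5 · 0.0384 = 0.00768; with total 0.027017.
Therefore the posterior P(urn A | data) = (0.00378) / (0.027017) = 0.13991.

0.1399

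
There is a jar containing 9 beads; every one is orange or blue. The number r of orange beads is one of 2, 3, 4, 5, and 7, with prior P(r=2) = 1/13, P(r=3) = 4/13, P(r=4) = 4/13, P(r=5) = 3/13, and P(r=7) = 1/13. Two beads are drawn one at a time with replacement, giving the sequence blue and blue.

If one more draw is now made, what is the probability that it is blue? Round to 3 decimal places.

0.614

Under each hypothesis, the probability of the observed sequence is: P(data | r = 2) = (7/9)(7/9) = 0.60494; P(data | r = 3) = (6/9)(6/9) = 0.44444; P(data | r = 4) = (5/9)(5/9) = 0.30864; P(data | r = 5) = (4/9)(4/9) = 0.19753; P(data | r = 7) = (2/9)(2/9) = 0.049383.
Multiplying each by its prior: 1/13 · 0.60494 = 0.046534, 4/13 · 0.44444 = 0.13675, 4/13 · 0.30864 = 0.094967, 3/13 · 0.19753 = 0.045584, 1/13 · 0.049383 = 0.0037987; summing to 0.32764.
The posterior is then P(r = 2 | data) = 0.14203, P(r = 3 | data) = 0.41739, P(r = 4 | data) = 0.28986, P(r = 5 | data) = 0.13913, P(r = 7 | data) = 0.011594.
The predictive probability is P(blue next | data) = (7/9)(0.14203) + (2/3)(0.41739) + (5/9)(0.28986) + (4/9)(0.13913) + (2/9)(0.011594) = 0.61417.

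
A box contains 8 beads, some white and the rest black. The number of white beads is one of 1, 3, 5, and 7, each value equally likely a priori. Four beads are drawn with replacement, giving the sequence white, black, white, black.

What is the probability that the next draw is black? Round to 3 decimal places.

For each hypothesis, P(data | H) works out to: P(data | r = 1) = (1/8)(7/8)(1/8)(7/8) = 0.011963; P(data | r = 3) = (3/8)(5/8)(3/8)(5/8) = 0.054932; P(data | r = 5) = (5/8)(3/8)(5/8)(3/8) = 0.054932; P(data | r = 7) = (7/8)(1/8)(7/8)(1/8) = 0.011963.
Multiplying each by its prior: 1/4 · 0.011963 = 0.0029907, 1/4 · 0.054932 = 0.013733, 1/4 · 0.054932 = 0.013733, 1/4 · 0.011963 = 0.0029907; summing to 0.033447.
Normalising, the posterior is P(r = 1 | data) = 0.089416, P(r = 3 | data) = 0.41058, P(r = 5 | data) = 0.41058, P(r = 7 | data) = 0.089416.
The predictive probability is P(black next | data) = (7/8)(0.089416) + (5/8)(0.41058) + (3/8)(0.41058) + (1/8)(0.089416) = 0.5.

0.500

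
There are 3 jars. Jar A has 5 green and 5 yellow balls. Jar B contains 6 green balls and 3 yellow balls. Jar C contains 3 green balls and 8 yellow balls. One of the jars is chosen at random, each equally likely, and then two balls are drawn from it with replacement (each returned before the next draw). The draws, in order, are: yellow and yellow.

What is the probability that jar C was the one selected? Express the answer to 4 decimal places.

For each hypothesis, P(data | H) works out to: P(data | jar A) = (5/10)(5/10) = 0.25; P(data | jar B) = (3/9)(3/9) = 0.11111; P(data | jar C) = (8/11)(8/11) = 0.52893.
Weighting by the prior gives 1/3 · 0.25 = 0.083333, 1/3 · 0.11111 = 0.037037, 1/3 · 0.52893 = 0.17631; summing to 0.29668.
Hence P(jar C | data) = (0.17631) / (0.29668) = 0.59427.

0.5943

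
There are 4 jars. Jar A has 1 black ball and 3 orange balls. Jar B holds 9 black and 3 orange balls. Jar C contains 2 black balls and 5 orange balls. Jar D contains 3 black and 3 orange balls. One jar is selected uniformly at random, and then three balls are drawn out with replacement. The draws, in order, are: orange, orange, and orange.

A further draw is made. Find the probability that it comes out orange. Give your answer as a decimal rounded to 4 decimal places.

0.6938

Compute the likelihood of the observed sequence for each case: P(data | jar A) = (3/4)(3/4)(3/4) = 0.42188; P(data | jar B) = (3/12)(3/12)(3/12) = 0.015625; P(data | jar C) = (5/7)(5/7)(5/7) = 0.36443; P(data | jar D) = (3/6)(3/6)(3/6) = 0.125.
Multiplying each by its prior: 1/4 · 0.42188 = 0.10547, 1/4 · 0.015625 = 0.0039062, 1/4 · 0.36443 = 0.091108, 1/4 · 0.125 = 0.03125; summing to 0.23173.
Dividing through by the total gives posterior P(jar A | data) = 0.45513, P(jar B | data) = 0.016857, P(jar C | data) = 0.39316, P(jar D | data) = 0.13485.
The predictive probability is P(orange next | data) = (3/4)(0.45513) + (1/4)(0.016857) + (5/7)(0.39316) + (1/2)(0.13485) = 0.69382.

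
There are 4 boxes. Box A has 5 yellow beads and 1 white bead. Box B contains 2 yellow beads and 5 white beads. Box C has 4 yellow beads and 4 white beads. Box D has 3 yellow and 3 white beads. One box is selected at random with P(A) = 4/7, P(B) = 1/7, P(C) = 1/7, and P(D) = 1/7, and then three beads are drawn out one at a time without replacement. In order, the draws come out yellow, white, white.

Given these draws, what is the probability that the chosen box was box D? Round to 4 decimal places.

0.3103

For each hypothesis, P(data | H) works out to: P(data | box A) = (5/6)(1/5)(0/4) = 0; P(data | box B) = (2/7)(5/6)(4/5) = 4/21; P(data | box C) = (4/8)(4/7)(3/6) = 1/7; P(data | box D) = (3/6)(3/5)(2/4) = 3/20.
Multiplying each by its prior: 4/7 · 0 = 0, 1/7 · 4/21 = 4/147, 1/7 · 1/7 = 1/49, 1/7 · 3/20 = 3/140; summing to 29/420.
Therefore the posterior P(box D | data) = (3/140) / (29/420) = 9/29.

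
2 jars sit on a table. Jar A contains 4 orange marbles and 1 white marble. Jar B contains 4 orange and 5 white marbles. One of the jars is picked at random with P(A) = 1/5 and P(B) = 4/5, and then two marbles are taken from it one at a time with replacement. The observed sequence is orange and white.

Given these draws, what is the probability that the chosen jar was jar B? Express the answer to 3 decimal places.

The likelihood of the observed sequence under each hypothesis: P(data | jar A) = (4/5)(1/5) = 0.16; P(data | jar B) = (4/9)(5/9) = 0.24691.
Weighting by the prior gives 1/5 · 0.16 = 0.032, 4/5 · 0.24691 = 0.19753; with total 0.22953.
Hence P(jar B | data) = (0.19753) / (0.22953) = 0.86059.

0.861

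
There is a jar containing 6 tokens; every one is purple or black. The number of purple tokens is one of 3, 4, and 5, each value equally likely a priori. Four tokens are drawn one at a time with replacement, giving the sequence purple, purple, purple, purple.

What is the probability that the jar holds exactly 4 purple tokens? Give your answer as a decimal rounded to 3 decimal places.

0.266

The likelihood of the observed sequence under each hypothesis: P(data | r = 3) = (3/6)(3/6)(3/6)(3/6) = 0.0625; P(data | r = 4) = (4/6)(4/6)(4/6)(4/6) = 0.19753; P(data | r = 5) = (5/6)(5/6)(5/6)(5/6) = 0.48225.
Weighting by the prior gives 1/3 · 0.0625 = 0.020833, 1/3 · 0.19753 = 0.065844, 1/3 · 0.48225 = 0.16075; these sum to 0.24743.
Therefore the posterior P(r = 4 | data) = (0.065844) / (0.24743) = 0.26611.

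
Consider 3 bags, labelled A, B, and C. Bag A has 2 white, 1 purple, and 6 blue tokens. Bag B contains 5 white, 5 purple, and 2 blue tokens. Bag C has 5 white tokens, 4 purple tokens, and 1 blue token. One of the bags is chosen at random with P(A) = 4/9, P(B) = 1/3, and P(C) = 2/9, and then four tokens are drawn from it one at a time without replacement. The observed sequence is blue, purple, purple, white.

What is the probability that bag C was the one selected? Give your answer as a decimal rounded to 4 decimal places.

0.3204

The likelihood of the observed sequence under each hypothesis: P(data | bag A) = (6/9)(1/8)(0/7) = 0; P(data | bag B) = (2/12)(5/11)(4/10)(5/9) = 0.016835; P(data | bag C) = (1/10)(4/9)(3/8)(5/7) = 0.011905.
Weighting by the prior gives 4/9 · 0 = 0, 1/3 · 0.016835 = 0.0056117, 2/9 · 0.011905 = 0.0026455; summing to 0.0082572.
So P(bag C | data) = (0.0026455) / (0.0082572) = 0.32039.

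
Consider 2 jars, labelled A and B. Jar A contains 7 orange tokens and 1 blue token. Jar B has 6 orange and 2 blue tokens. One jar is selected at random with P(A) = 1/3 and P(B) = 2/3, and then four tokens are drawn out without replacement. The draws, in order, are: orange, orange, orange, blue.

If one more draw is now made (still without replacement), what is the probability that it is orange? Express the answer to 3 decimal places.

The likelihood of the observed sequence under each hypothesis: P(data | jar A) = (7/8)(6/7)(5/6)(1/5) = 1/8; P(data | jar B) = (6/8)(5/7)(4/6)(2/5) = 1/7.
The prior-weighted likelihoods are 1/3 · 1/8 = 1/24, 2/3 · 1/7 = 2/21; summing to 23/168.
The posterior is then P(jar A | data) = 7/23, P(jar B | data) = 16/23.
Averaging over the posterior, P(orange next | data) = (1)(7/23) + (3/4)(16/23) = 19/23.

0.826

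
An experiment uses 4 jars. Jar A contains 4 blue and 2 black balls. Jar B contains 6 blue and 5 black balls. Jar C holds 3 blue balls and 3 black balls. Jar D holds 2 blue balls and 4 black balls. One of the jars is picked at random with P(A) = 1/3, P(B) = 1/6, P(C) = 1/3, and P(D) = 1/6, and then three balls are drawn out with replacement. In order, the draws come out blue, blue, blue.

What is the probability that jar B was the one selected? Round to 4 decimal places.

0.1558

The likelihood of the observed sequence under each hypothesis: P(data | jar A) = (4/6)(4/6)(4/6) = 0.2963; P(data | jar B) = (6/11)(6/11)(6/11) = 0.16228; P(data | jar C) = (3/6)(3/6)(3/6) = 0.125; P(data | jar D) = (2/6)(2/6)(2/6) = 0.037037.
Multiplying each by its prior: 1/3 · 0.2963 = 0.098765, 1/6 · 0.16228 = 0.027047, 1/3 · 0.125 = 0.041667, 1/6 · 0.037037 = 0.0061728; these sum to 0.17365.
So P(jar B | data) = (0.027047) / (0.17365) = 0.15576.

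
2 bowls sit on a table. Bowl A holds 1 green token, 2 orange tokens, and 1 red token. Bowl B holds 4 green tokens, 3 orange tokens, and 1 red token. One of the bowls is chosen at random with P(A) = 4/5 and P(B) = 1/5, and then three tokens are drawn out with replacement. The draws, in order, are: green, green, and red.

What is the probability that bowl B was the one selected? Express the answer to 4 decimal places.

Under each hypothesis, the probability of the observed sequence is: P(data | bowl A) = (1/4)(1/4)(1/4) = 1/64; P(data | bowl B) = (4/8)(4/8)(1/8) = 1/32.
Weighting by the prior gives 4/5 · 1/64 = 1/80, 1/5 · 1/32 = 1/160; with total 3/160.
Therefore the posterior P(bowl B | data) = (1/160) / (3/160) = 1/3.

0.3333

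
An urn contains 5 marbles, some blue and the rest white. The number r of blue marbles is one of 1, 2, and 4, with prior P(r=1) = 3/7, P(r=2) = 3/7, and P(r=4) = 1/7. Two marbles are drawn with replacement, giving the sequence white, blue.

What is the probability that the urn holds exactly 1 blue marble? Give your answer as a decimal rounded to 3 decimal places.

Under each hypothesis, the probability of the observed sequence is: P(data | r = 1) = (4/5)(1/5) = 4/25; P(data | r = 2) = (3/5)(2/5) = 6/25; P(data | r = 4) = (1/5)(4/5) = 4/25.
The prior-weighted likelihoods are 3/7 · 4/25 = 12/175, 3/7 · 6/25 = 18/175, 1/7 · 4/25 = 4/175; with total 34/175.
Hence P(r = 1 | data) = (12/175) / (34/175) = 6/17.

0.353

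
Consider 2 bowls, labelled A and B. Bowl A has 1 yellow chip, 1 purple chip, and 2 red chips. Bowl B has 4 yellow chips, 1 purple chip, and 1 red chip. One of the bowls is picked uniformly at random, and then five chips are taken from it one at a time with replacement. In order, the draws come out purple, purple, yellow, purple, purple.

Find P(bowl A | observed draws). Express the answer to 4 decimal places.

0.6550

Compute the likelihood of the observed sequence for each case: P(data | bowl A) = (1/4)(1/4)(1/4)(1/4)(1/4) = 0.00097656; P(data | bowl B) = (1/6)(1/6)(4/6)(1/6)(1/6) = 0.0005144.
Multiplying each by its prior: 1/2 · 0.00097656 = 0.00048828, 1/2 · 0.0005144 = 0.0002572; summing to 0.00074548.
Therefore the posterior P(bowl A | data) = (0.00048828) / (0.00074548) = 0.65499.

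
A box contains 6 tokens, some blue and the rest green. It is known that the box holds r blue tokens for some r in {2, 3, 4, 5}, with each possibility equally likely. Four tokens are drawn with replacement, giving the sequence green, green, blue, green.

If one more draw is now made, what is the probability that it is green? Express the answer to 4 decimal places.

0.5583

Under each hypothesis, the probability of the observed sequence is: P(data | r = 2) = (4/6)(4/6)(2/6)(4/6) = 0.098765; P(data | r = 3) = (3/6)(3/6)(3/6)(3/6) = 0.0625; P(data | r = 4) = (2/6)(2/6)(4/6)(2/6) = 0.024691; P(data | r = 5) = (1/6)(1/6)(5/6)(1/6) = 0.003858.
The prior-weighted likelihoods are 1/4 · 0.098765 = 0.024691, 1/4 · 0.0625 = 0.015625, 1/4 · 0.024691 = 0.0061728, 1/4 · 0.003858 = 0.00096451; with total 0.047454.
Dividing through by the total gives posterior P(r = 2 | data) = 0.52033, P(r = 3 | data) = 0.32927, P(r = 4 | data) = 0.13008, P(r = 5 | data) = 0.020325.
So P(green next | data) = Σ P(green next | H) P(H | data) = (2/3)(0.52033) + (1/2)(0.32927) + (1/3)(0.13008) + (1/6)(0.020325) = 0.55827.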